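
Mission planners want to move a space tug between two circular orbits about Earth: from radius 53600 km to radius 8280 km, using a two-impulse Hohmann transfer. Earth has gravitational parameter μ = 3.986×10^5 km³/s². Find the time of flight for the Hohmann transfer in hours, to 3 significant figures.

t = 7.52 hours

Transfer-ellipse semi-major axis a_t = (r₁ + r₂)/2 = (53600 + 8280)/2 = 30940 km.
By Kepler's third law the transfer-orbit period is T = 2π√(a_t³/μ), so t = T/2 = 27080 s.
Converting: 27080 s ÷ 3600 s/hour = 7.52 hours.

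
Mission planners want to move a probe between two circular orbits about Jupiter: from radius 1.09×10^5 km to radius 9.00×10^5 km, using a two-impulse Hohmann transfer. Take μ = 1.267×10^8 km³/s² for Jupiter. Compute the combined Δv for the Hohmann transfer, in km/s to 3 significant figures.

The Hohmann ellipse has a_t = (r₁ + r₂)/2 = 5.045×10^5 km.
At r₁ the circular-orbit speed is v₁ = √(μ/r₁) = 34.094 km/s.
Transfer-orbit speed at r₁ (vis-viva): v_p = √[μ(2/r₁ − 1/a_t)] = 45.537 km/s.
First burn Δv₁ = |v_p − v₁| = 11.44 km/s.
Circular speed at r₂: v₂ = √(μ/r₂) = 11.865 km/s.
Transfer-orbit speed at r₂: v_a = √[μ(2/r₂ − 1/a_t)] = 5.5151 km/s.
Second burn Δv₂ = |v₂ − v_a| = 6.350 km/s.
Total Δv = Δv₁ + Δv₂ = 17.79 km/s.

Δv = 17.8 km/s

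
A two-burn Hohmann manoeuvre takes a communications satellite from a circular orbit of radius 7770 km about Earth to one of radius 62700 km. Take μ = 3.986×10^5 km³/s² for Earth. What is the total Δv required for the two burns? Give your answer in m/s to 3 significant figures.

Δv = 3730 m/s

Semi-major axis of the transfer orbit: a_t = (7770 + 62700)/2 = 35235 km.
Circular speed at r₁: v₁ = √(μ/r₁) = √(3.986×10^5/7770) = 7.162 km/s.
On the transfer ellipse at r₁, vis-viva equation gives v_p = √[μ(2/r₁ − 1/a_t)] = 9.554 km/s.
First burn Δv₁ = |v_p − v₁| = 2.392 km/s.
Circular speed at r₂: v₂ = √(μ/r₂) = 2.521 km/s.
Transfer-orbit speed at r₂: v_a = √[μ(2/r₂ − 1/a_t)] = 1.184 km/s.
Second burn Δv₂ = |v₂ − v_a| = 1.337 km/s.
Δv = Δv₁ + Δv₂ = 2.392 + 1.337 = 3.729 km/s.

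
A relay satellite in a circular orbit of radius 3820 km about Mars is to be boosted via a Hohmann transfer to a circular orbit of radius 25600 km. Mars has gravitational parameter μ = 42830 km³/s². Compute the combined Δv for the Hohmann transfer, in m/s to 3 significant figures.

Δv = 1700 m/s

The Hohmann ellipse has a_t = (r₁ + r₂)/2 = 14710 km.
At r₁ the circular-orbit speed is v₁ = √(μ/r₁) = 3.348 km/s.
Transfer-orbit speed at r₁ (vis-viva): v_p = √[μ(2/r₁ − 1/a_t)] = 4.417 km/s.
First burn Δv₁ = |v_p − v₁| = 1.069 km/s.
At r₂, v₂ = √(μ/r₂) = 1.29346 km/s.
Transfer-orbit speed at r₂: v_a = √[μ(2/r₂ − 1/a_t)] = 0.659143 km/s.
Second burn Δv₂ = |v₂ − v_a| = 0.6343 km/s.
Δv = Δv₁ + Δv₂ = 1.069 + 0.6343 = 1.703 km/s.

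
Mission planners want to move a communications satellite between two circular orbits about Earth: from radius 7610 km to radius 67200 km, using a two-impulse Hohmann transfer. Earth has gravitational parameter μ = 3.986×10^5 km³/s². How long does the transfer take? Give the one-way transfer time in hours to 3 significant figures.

Semi-major axis of the transfer orbit: a_t = (7610 + 67200)/2 = 37405 km.
Transfer time t = π√(a_t³/μ) = π√((37405)³ / 3.986×10^5) = 36000 s.
Converting: 36000 s ÷ 3600 s/hour = 10.0 hours.

t = 10.0 hours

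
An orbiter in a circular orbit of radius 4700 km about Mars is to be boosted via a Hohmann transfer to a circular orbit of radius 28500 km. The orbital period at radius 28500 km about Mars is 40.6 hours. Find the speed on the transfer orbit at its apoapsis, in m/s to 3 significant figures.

v = 652 m/s

From Kepler's third law T² = 4π²r³/μ at r = 28500 km, T = 40.6 hours = 40.6 × 3600 s = 1.4616×10^5 s: μ = 4π²r³/T² = 42779.7 km³/s².
The Hohmann ellipse has a_t = (r₁ + r₂)/2 = 16600 km.
The apoapsis of the transfer ellipse is at r = 28500 km.
From the vis-viva equation, v = √[μ(2/r − 1/a_t)] = 0.6519 km/s.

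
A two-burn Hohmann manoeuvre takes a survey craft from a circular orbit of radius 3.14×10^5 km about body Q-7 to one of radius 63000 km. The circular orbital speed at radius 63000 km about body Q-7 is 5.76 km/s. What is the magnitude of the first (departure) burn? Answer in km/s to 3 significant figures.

Δv₁ = 1.09 km/s

From the circular-orbit relation v² = μ/r at r = 63000 km: μ = v²r = (5.76)² × 63000 = 2.09019×10^6 km³/s².
The Hohmann ellipse has a_t = (r₁ + r₂)/2 = 1.885×10^5 km.
On the circular orbit at r = 3.140×10^5 km, v_c = √(μ/r) = 2.580 km/s.
Vis-viva on the transfer ellipse at r = 3.140×10^5 km gives v_t = √[μ(2/r − 1/a_t)] = 1.492 km/s.
Δv₁ = |v_t − v_c| = |1.492 − 2.580| = 1.088 km/s.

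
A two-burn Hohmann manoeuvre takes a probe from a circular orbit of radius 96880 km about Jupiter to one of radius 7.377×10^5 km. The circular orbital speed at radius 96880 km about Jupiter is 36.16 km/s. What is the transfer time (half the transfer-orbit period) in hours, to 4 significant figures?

From the circular-orbit relation v² = μ/r at r = 96880 km: μ = v²r = (36.16)² × 96880 = 1.26675×10^8 km³/s².
Transfer-ellipse semi-major axis a_t = (r₁ + r₂)/2 = (96880 + 7.377×10^5)/2 = 4.1729×10^5 km.
By Kepler's third law the transfer-orbit period is T = 2π√(a_t³/μ), so t = T/2 = 75240 s.
Converting: 75240 s ÷ 3600 s/hour = 20.90 hours.

t = 20.90 hours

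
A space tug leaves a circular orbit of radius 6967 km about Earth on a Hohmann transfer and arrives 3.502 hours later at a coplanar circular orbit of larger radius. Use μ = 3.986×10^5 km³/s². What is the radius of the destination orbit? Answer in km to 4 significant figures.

r₂ = 30200 km

Transfer time t = 3.502 hours = 12607.2 s, and t = π√(a_t³/μ).
So a_t = (μ t²/π²)^(1/3) = (3.986×10^5 × (12607.2)² / π²)^(1/3) = 18585 km.
Since a_t = (r₁ + r₂)/2, r₂ = 2a_t − r₁ = 2×18585 − 6967 = 30203 km.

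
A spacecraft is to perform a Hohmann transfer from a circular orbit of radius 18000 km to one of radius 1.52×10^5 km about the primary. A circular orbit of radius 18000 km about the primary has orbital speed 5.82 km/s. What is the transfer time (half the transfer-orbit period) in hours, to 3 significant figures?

From the circular-orbit relation v² = μ/r at r = 18000 km: μ = v²r = (5.82)² × 18000 = 6.09703×10^5 km³/s².
Transfer-ellipse semi-major axis a_t = (r₁ + r₂)/2 = (18000 + 1.520×10^5)/2 = 85000 km.
By Kepler's third law the transfer-orbit period is T = 2π√(a_t³/μ), so t = T/2 = 99710 s.
Converting: 99710 s ÷ 3600 s/hour = 27.7 hours.

t = 27.7 hours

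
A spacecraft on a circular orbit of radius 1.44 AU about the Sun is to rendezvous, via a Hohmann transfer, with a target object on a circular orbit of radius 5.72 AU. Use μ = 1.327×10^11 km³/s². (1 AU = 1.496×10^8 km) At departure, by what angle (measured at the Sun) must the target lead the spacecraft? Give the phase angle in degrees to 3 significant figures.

φ = 90.9°

In km: r₁ = 1.44 × 1.496×10^8 = 2.15424×10^8 km; r₂ = 5.72 × 1.496×10^8 = 8.55712×10^8 km.
Semi-major axis of the transfer orbit: a_t = (2.15424×10^8 + 8.55712×10^8)/2 = 5.35568×10^8 km.
The half-period of the transfer ellipse is t = π√(a_t³/μ) = 1.06890×10^8 s.
The target's mean motion on its circular orbit is ω₂ = √(μ/r₂³) = 1.45527×10^-8 rad/s.
Angle swept by the target during transfer: ω₂·t = 1.55554 rad = 89.13°.
The spacecraft traverses 180° on the transfer ellipse, so the target must lead by 180° − 89.13° = 90.9°.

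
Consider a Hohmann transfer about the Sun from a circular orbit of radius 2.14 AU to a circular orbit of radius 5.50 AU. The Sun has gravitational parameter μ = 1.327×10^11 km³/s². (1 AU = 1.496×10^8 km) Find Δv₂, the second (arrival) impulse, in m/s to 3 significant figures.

Δv₂ = 3190 m/s

In km: r₁ = 2.14 × 1.496×10^8 = 3.20144×10^8 km; r₂ = 5.50 × 1.496×10^8 = 8.228×10^8 km.
The Hohmann ellipse has a_t = (r₁ + r₂)/2 = 5.71472×10^8 km.
On the circular orbit at r = 8.228×10^8 km, v_c = √(μ/r) = 12.6995 km/s.
Transfer-orbit speed at the same r (vis-viva, a = a_t): v_t = √[μ(2/r − 1/a_t)] = 9.50525 km/s.
Δv₂ = |v_t − v_c| = |9.50525 − 12.6995| = 3.194 km/s.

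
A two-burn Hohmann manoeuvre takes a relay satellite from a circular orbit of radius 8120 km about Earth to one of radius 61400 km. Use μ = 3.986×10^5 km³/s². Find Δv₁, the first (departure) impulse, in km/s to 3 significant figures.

Δv₁ = 2.31 km/s

Transfer-ellipse semi-major axis a_t = (r₁ + r₂)/2 = (8120 + 61400)/2 = 34760 km.
Circular speed at r = 8120 km: v_c = √(μ/r) = 7.006331 km/s.
Vis-viva on the transfer ellipse at r = 8120 km gives v_t = √[μ(2/r − 1/a_t)] = 9.311828 km/s.
Δv₁ = |v_t − v_c| = |9.311828 − 7.006331| = 2.305 km/s.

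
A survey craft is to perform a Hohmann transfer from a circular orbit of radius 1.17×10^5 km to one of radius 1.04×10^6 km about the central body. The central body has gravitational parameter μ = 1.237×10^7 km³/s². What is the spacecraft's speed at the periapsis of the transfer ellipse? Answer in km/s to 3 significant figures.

v = 13.8 km/s

Transfer-ellipse semi-major axis a_t = (r₁ + r₂)/2 = (1.170×10^5 + 1.040×10^6)/2 = 5.785×10^5 km.
At periapsis, r = 1.170×10^5 km.
From the vis-viva equation, v = √[μ(2/r − 1/a_t)] = 13.79 km/s.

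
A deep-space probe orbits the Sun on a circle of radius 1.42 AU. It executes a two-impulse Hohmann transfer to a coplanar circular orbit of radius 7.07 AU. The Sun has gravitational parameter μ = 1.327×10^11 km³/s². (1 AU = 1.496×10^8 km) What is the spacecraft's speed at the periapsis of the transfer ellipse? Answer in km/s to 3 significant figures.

In km: r₁ = 1.42 × 1.496×10^8 = 2.12432×10^8 km; r₂ = 7.07 × 1.496×10^8 = 1.057672×10^9 km.
The Hohmann ellipse has a_t = (r₁ + r₂)/2 = 6.35052×10^8 km.
The periapsis of the transfer ellipse is at r = 2.12432×10^8 km.
Vis-viva: v = √[μ(2/r − 1/a_t)] = √[1.327×10^11 × (2/2.12432×10^8 − 1/6.35052×10^8)] = 32.25 km/s.

v = 32.3 km/s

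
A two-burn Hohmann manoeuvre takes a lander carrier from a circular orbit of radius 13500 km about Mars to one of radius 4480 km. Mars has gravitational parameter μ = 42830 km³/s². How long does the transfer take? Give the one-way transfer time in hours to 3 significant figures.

Transfer-ellipse semi-major axis a_t = (r₁ + r₂)/2 = (13500 + 4480)/2 = 8990 km.
Transfer time t = π√(a_t³/μ) = π√((8990)³ / 42830) = 12940 s.
Converting: 12940 s ÷ 3600 s/hour = 3.59 hours.

t = 3.59 hours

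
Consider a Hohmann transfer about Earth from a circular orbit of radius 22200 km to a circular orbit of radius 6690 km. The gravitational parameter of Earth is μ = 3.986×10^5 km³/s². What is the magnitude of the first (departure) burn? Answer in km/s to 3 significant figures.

Δv₁ = 1.35 km/s

The Hohmann ellipse has a_t = (r₁ + r₂)/2 = 14445 km.
Circular speed at r = 22200 km: v_c = √(μ/r) = 4.2373 km/s.
Transfer-orbit speed at the same r (vis-viva, a = a_t): v_t = √[μ(2/r − 1/a_t)] = 2.8837 km/s.
Δv₁ = |v_t − v_c| = |2.8837 − 4.2373| = 1.354 km/s.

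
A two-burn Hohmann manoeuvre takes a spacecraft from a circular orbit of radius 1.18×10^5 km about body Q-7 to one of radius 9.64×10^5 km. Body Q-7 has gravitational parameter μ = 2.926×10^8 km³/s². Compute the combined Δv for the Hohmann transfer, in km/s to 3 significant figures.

Semi-major axis of the transfer orbit: a_t = (1.180×10^5 + 9.640×10^5)/2 = 5.410×10^5 km.
Circular speed at r₁: v₁ = √(μ/r₁) = √(2.926×10^8/1.180×10^5) = 49.7962 km/s.
Transfer-orbit speed at r₁ (vis-viva): v_p = √[μ(2/r₁ − 1/a_t)] = 66.4716 km/s.
First burn Δv₁ = |v_p − v₁| = 16.675 km/s.
At r₂, v₂ = √(μ/r₂) = 17.42203 km/s.
Transfer-orbit speed at r₂: v_a = √[μ(2/r₂ − 1/a_t)] = 8.136563 km/s.
Second burn Δv₂ = |v₂ − v_a| = 9.2855 km/s.
Δv = Δv₁ + Δv₂ = 16.675 + 9.2855 = 25.96 km/s.

Δv = 26.0 km/s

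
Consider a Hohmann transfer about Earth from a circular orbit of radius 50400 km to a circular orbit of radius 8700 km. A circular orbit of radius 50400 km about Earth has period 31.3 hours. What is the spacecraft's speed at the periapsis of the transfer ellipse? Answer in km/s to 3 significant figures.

From Kepler's third law T² = 4π²r³/μ at r = 50400 km, T = 31.3 hours = 31.3 × 3600 s = 1.1268×10^5 s: μ = 4π²r³/T² = 3.98068×10^5 km³/s².
The Hohmann ellipse has a_t = (r₁ + r₂)/2 = 29550 km.
At periapsis, r = 8700 km.
Applying v² = μ(2/r − 1/a_t): v = 8.834 km/s.

v = 8.83 km/s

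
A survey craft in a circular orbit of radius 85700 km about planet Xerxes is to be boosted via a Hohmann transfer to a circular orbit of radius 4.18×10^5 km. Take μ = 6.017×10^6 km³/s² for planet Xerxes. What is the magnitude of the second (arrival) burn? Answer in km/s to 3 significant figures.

Transfer-ellipse semi-major axis a_t = (r₁ + r₂)/2 = (85700 + 4.180×10^5)/2 = 2.5185×10^5 km.
On the circular orbit at r = 4.180×10^5 km, v_c = √(μ/r) = 3.794 km/s.
Transfer-orbit speed at the same r (vis-viva, a = a_t): v_t = √[μ(2/r − 1/a_t)] = 2.213 km/s.
Δv₂ = |v_t − v_c| = |2.213 − 3.794| = 1.581 km/s.

Δv₂ = 1.58 km/s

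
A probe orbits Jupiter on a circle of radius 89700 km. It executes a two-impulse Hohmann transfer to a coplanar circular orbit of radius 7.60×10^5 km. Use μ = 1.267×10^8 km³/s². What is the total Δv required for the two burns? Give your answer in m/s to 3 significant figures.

Δv = 19700 m/s

Transfer-ellipse semi-major axis a_t = (r₁ + r₂)/2 = (89700 + 7.600×10^5)/2 = 4.2485×10^5 km.
Circular speed at r₁: v₁ = √(μ/r₁) = √(1.267×10^8/89700) = 37.583 km/s.
Transfer-orbit speed at r₁ (v² = μ(2/r − 1/a)): v_p = √[μ(2/r₁ − 1/a_t)] = 50.267 km/s.
First burn Δv₁ = |v_p − v₁| = 12.68 km/s.
Circular speed at r₂: v₂ = √(μ/r₂) = 12.912 km/s.
Transfer-orbit speed at r₂: v_a = √[μ(2/r₂ − 1/a_t)] = 5.9328 km/s.
Second burn Δv₂ = |v₂ − v_a| = 6.979 km/s.
Total Δv = Δv₁ + Δv₂ = 19.66 km/s.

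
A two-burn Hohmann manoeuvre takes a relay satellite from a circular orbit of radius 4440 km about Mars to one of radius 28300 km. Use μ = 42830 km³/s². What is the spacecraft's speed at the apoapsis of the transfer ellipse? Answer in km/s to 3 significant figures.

v = 0.641 km/s

Transfer-ellipse semi-major axis a_t = (r₁ + r₂)/2 = (4440 + 28300)/2 = 16370 km.
At apoapsis, r = 28300 km.
Vis-viva: v = √[μ(2/r − 1/a_t)] = √[42830 × (2/28300 − 1/16370)] = 0.6407 km/s.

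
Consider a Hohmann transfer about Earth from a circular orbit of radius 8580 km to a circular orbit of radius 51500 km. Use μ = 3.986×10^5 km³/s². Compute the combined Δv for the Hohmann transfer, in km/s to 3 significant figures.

Δv = 3.40 km/s

The Hohmann ellipse has a_t = (r₁ + r₂)/2 = 30040 km.
Circular speed at r₁: v₁ = √(μ/r₁) = √(3.986×10^5/8580) = 6.8159 km/s.
Transfer-orbit speed at r₁ (vis-viva equation): v_p = √[μ(2/r₁ − 1/a_t)] = 8.9244 km/s.
First burn Δv₁ = |v_p − v₁| = 2.1085 km/s.
At r₂, v₂ = √(μ/r₂) = 2.78205 km/s.
Transfer-orbit speed at r₂: v_a = √[μ(2/r₂ − 1/a_t)] = 1.48682 km/s.
Second burn Δv₂ = |v₂ − v_a| = 1.2952 km/s.
Total Δv = Δv₁ + Δv₂ = 3.404 km/s.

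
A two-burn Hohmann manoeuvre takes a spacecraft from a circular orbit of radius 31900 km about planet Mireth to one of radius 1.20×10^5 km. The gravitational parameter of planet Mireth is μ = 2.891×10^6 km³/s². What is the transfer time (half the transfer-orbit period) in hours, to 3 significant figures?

t = 10.7 hours

Semi-major axis of the transfer orbit: a_t = (31900 + 1.200×10^5)/2 = 75950 km.
Half the transfer-orbit period gives t = π√(a_t³/μ) = 38670 s.
Converting: 38670 s ÷ 3600 s/hour = 10.7 hours.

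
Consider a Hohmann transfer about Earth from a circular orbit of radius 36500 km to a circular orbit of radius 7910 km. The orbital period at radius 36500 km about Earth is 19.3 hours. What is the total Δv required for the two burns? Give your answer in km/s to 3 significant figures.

Δv = 3.33 km/s

From Kepler's third law T² = 4π²r³/μ at r = 36500 km, T = 19.3 hours = 19.3 × 3600 s = 69480 s: μ = 4π²r³/T² = 3.97666×10^5 km³/s².
Transfer-ellipse semi-major axis a_t = (r₁ + r₂)/2 = (36500 + 7910)/2 = 22205 km.
At r₁ the circular-orbit speed is v₁ = √(μ/r₁) = 3.301 km/s.
On the transfer ellipse at r₁, vis-viva equation gives v_a = √[μ(2/r₁ − 1/a_t)] = 1.970 km/s.
First burn Δv₁ = |v_a − v₁| = 1.331 km/s.
Circular speed at r₂: v₂ = √(μ/r₂) = 7.0904 km/s.
Transfer-orbit speed at r₂: v_p = √[μ(2/r₂ − 1/a_t)] = 9.0906 km/s.
Second burn Δv₂ = |v₂ − v_p| = 2.000 km/s.
Δv = Δv₁ + Δv₂ = 1.331 + 2.000 = 3.331 km/s.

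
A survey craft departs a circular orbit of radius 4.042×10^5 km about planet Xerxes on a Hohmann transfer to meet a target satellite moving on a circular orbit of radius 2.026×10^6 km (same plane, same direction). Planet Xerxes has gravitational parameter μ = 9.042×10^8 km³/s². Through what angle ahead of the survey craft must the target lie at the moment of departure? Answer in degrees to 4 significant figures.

φ = 96.40°

Transfer-ellipse semi-major axis a_t = (r₁ + r₂)/2 = (4.042×10^5 + 2.026×10^6)/2 = 1.2151×10^6 km.
Transfer time t = π√(a_t³/μ) = 1.39938×10^5 s.
The target's mean motion on its circular orbit is ω₂ = √(μ/r₂³) = 1.04273×10^-5 rad/s.
Angle swept by the target during transfer: ω₂·t = 1.45918 rad = 83.60°.
Arrival is 180° from departure on the ellipse, so φ = 180° − 83.60° = 96.40°.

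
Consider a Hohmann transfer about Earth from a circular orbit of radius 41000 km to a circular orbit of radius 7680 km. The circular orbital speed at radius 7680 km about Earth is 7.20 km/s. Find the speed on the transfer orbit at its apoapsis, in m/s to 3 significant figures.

From the circular-orbit relation v² = μ/r at r = 7680 km: μ = v²r = (7.20)² × 7680 = 3.98131×10^5 km³/s².
Semi-major axis of the transfer orbit: a_t = (41000 + 7680)/2 = 24340 km.
At apoapsis, r = 41000 km.
From the vis-viva equation, v = √[μ(2/r − 1/a_t)] = 1.750 km/s.

v = 1750 m/s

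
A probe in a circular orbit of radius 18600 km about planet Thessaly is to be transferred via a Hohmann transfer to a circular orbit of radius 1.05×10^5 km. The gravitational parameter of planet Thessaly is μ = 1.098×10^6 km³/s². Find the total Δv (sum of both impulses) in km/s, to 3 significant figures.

Transfer-ellipse semi-major axis a_t = (r₁ + r₂)/2 = (18600 + 1.050×10^5)/2 = 61800 km.
At r₁ the circular-orbit speed is v₁ = √(μ/r₁) = 7.683245 km/s.
On the transfer ellipse at r₁, vis-viva gives v_p = √[μ(2/r₁ − 1/a_t)] = 10.01487 km/s.
First burn Δv₁ = |v_p − v₁| = 2.3316 km/s.
At r₂, v₂ = √(μ/r₂) = 3.2338 km/s.
Transfer-orbit speed at r₂: v_a = √[μ(2/r₂ − 1/a_t)] = 1.7741 km/s.
Second burn Δv₂ = |v₂ − v_a| = 1.4597 km/s.
Δv = Δv₁ + Δv₂ = 2.3316 + 1.4597 = 3.791 km/s.

Δv = 3.79 km/s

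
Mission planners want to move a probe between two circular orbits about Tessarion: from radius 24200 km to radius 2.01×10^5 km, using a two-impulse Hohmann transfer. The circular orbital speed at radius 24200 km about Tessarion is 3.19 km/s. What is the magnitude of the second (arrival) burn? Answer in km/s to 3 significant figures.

Δv₂ = 0.594 km/s

From the circular-orbit relation v² = μ/r at r = 24200 km: μ = v²r = (3.19)² × 24200 = 2.46262×10^5 km³/s².
Transfer-ellipse semi-major axis a_t = (r₁ + r₂)/2 = (24200 + 2.010×10^5)/2 = 1.126×10^5 km.
Circular speed at r = 2.010×10^5 km: v_c = √(μ/r) = 1.10688 km/s.
Vis-viva on the transfer ellipse at r = 2.010×10^5 km gives v_t = √[μ(2/r − 1/a_t)] = 0.513143 km/s.
Δv₂ = |v_t − v_c| = |0.513143 − 1.10688| = 0.5937 km/s.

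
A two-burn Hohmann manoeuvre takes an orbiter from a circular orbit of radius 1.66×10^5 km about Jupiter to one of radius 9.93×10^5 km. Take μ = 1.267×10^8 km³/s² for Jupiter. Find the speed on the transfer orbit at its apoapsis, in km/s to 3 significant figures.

Transfer-ellipse semi-major axis a_t = (r₁ + r₂)/2 = (1.660×10^5 + 9.930×10^5)/2 = 5.795×10^5 km.
The apoapsis of the transfer ellipse is at r = 9.930×10^5 km.
From the vis-viva equation, v = √[μ(2/r − 1/a_t)] = 6.046 km/s.

v = 6.05 km/s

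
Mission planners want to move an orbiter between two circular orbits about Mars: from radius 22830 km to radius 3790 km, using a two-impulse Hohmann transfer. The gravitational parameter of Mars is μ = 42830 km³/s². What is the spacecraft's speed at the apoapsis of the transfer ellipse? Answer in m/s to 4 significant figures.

Semi-major axis of the transfer orbit: a_t = (22830 + 3790)/2 = 13310 km.
The apoapsis of the transfer ellipse is at r = 22830 km.
From the vis-viva equation, v = √[μ(2/r − 1/a_t)] = 0.7309 km/s.

v = 730.9 m/s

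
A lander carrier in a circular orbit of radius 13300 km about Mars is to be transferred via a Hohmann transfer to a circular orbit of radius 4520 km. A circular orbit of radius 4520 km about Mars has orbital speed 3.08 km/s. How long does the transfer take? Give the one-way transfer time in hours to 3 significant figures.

t = 3.54 hours

From the circular-orbit relation v² = μ/r at r = 4520 km: μ = v²r = (3.08)² × 4520 = 42878.5 km³/s².
Semi-major axis of the transfer orbit: a_t = (13300 + 4520)/2 = 8910 km.
Transfer time t = π√(a_t³/μ) = π√((8910)³ / 42878.5) = 12760 s.
Converting: 12760 s ÷ 3600 s/hour = 3.54 hours.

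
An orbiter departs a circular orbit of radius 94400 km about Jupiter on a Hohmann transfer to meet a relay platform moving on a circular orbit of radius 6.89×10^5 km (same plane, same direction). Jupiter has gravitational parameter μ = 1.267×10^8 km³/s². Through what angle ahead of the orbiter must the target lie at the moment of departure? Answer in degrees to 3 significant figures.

φ = 103°

Semi-major axis of the transfer orbit: a_t = (94400 + 6.890×10^5)/2 = 3.917×10^5 km.
Transfer time t = π√(a_t³/μ) = 68421.4 s.
Target angular speed ω₂ = √(μ/r₂³) = 1.96816×10^-5 rad/s.
Angle swept by the target during transfer: ω₂·t = 1.34664 rad = 77.16°.
The orbiter traverses 180° on the transfer ellipse, so the target must lead by 180° − 77.16° = 103°.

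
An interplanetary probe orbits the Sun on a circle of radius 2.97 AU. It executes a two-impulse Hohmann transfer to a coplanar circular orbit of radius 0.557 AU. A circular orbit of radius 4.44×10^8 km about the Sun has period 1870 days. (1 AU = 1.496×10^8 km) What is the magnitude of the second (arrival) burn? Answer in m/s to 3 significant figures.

Δv₂ = 11900 m/s

From Kepler's third law T² = 4π²r³/μ at r = 4.44×10^8 km, T = 1870 days = 1870 × 86400 s = 1.61568×10^8 s: μ = 4π²r³/T² = 1.32373×10^11 km³/s².
In km: r₁ = 2.97 × 1.496×10^8 = 4.44312×10^8 km; r₂ = 0.557 × 1.496×10^8 = 8.33272×10^7 km.
The Hohmann ellipse has a_t = (r₁ + r₂)/2 = 2.638196×10^8 km.
Circular speed at r = 8.33272×10^7 km: v_c = √(μ/r) = 39.857 km/s.
Vis-viva on the transfer ellipse at r = 8.33272×10^7 km gives v_t = √[μ(2/r − 1/a_t)] = 51.724 km/s.
Δv₂ = |v_t − v_c| = |51.724 − 39.857| = 11.87 km/s.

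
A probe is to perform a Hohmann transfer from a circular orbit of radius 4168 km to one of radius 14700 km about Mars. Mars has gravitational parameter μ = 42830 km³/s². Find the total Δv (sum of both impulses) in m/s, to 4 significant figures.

Δv = 1368 m/s

Transfer-ellipse semi-major axis a_t = (r₁ + r₂)/2 = (4168 + 14700)/2 = 9434 km.
At r₁ the circular-orbit speed is v₁ = √(μ/r₁) = 3.2056 km/s.
Transfer-orbit speed at r₁ (v² = μ(2/r − 1/a)): v_p = √[μ(2/r₁ − 1/a_t)] = 4.0015 km/s.
First burn Δv₁ = |v_p − v₁| = 0.7959 km/s.
Circular speed at r₂: v₂ = √(μ/r₂) = 1.70693 km/s.
Transfer-orbit speed at r₂: v_a = √[μ(2/r₂ − 1/a_t)] = 1.13457 km/s.
Second burn Δv₂ = |v₂ − v_a| = 0.5724 km/s.
Δv = Δv₁ + Δv₂ = 0.7959 + 0.5724 = 1.368 km/s.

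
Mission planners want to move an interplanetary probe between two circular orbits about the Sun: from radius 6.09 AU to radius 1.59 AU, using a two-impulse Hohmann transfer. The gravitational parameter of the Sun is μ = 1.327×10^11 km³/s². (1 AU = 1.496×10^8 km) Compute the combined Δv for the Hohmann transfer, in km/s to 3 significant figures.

Δv = 10.4 km/s

In km: r₁ = 6.09 × 1.496×10^8 = 9.11064×10^8 km; r₂ = 1.59 × 1.496×10^8 = 2.37864×10^8 km.
The Hohmann ellipse has a_t = (r₁ + r₂)/2 = 5.74464×10^8 km.
Circular speed at r₁: v₁ = √(μ/r₁) = √(1.327×10^11/9.11064×10^8) = 12.069 km/s.
Transfer-orbit speed at r₁ (v² = μ(2/r − 1/a)): v_a = √[μ(2/r₁ − 1/a_t)] = 7.7659 km/s.
First burn Δv₁ = |v_a − v₁| = 4.303 km/s.
At r₂, v₂ = √(μ/r₂) = 23.620 km/s.
Transfer-orbit speed at r₂: v_p = √[μ(2/r₂ − 1/a_t)] = 29.745 km/s.
Second burn Δv₂ = |v₂ − v_p| = 6.125 km/s.
Δv = Δv₁ + Δv₂ = 4.303 + 6.125 = 10.43 km/s.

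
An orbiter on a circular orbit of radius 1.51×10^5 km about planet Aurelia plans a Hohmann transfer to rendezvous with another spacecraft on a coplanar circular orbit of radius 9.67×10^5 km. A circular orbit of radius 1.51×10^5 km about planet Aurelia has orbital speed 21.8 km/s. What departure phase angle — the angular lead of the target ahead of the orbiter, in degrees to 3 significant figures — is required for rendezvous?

φ = 101°

From the circular-orbit relation v² = μ/r at r = 1.51×10^5 km: μ = v²r = (21.8)² × 1.51×10^5 = 7.17612×10^7 km³/s².
Transfer-ellipse semi-major axis a_t = (r₁ + r₂)/2 = (1.510×10^5 + 9.670×10^5)/2 = 5.590×10^5 km.
Transfer time t = π√(a_t³/μ) = 1.5500×10^5 s.
Target angular speed ω₂ = √(μ/r₂³) = 8.9085×10^-6 rad/s.
Angle swept by the target during transfer: ω₂·t = 1.3808 rad = 79.11°.
Arrival is 180° from departure on the ellipse, so φ = 180° − 79.11° = 101°.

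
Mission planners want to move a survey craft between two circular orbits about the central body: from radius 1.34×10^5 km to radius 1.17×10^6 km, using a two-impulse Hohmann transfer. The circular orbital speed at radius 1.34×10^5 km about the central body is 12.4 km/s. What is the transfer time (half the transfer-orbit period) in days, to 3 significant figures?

From the circular-orbit relation v² = μ/r at r = 1.34×10^5 km: μ = v²r = (12.4)² × 1.34×10^5 = 2.06038×10^7 km³/s².
Semi-major axis of the transfer orbit: a_t = (1.340×10^5 + 1.170×10^6)/2 = 6.520×10^5 km.
By Kepler's third law the transfer-orbit period is T = 2π√(a_t³/μ), so t = T/2 = 3.644×10^5 s.
Converting: 3.644×10^5 s ÷ 86400 s/day = 4.22 days.

t = 4.22 days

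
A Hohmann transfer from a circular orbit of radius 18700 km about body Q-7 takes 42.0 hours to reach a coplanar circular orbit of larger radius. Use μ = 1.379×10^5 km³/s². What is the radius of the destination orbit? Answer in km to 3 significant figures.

r₂ = 1.18×10^5 km

Transfer time t = 42.0 hours = 1.512×10^5 s, and t = π√(a_t³/μ).
So a_t = (μ t²/π²)^(1/3) = (1.379×10^5 × (1.512×10^5)² / π²)^(1/3) = 68358 km.
Since a_t = (r₁ + r₂)/2, r₂ = 2a_t − r₁ = 2×68358 − 18700 = 1.18016×10^5 km.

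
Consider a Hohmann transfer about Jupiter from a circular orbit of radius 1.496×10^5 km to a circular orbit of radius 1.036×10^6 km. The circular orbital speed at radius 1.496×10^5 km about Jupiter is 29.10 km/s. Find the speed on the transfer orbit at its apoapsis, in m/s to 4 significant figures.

v = 5555 m/s

From the circular-orbit relation v² = μ/r at r = 1.496×10^5 km: μ = v²r = (29.10)² × 1.496×10^5 = 1.26683×10^8 km³/s².
Semi-major axis of the transfer orbit: a_t = (1.496×10^5 + 1.036×10^6)/2 = 5.928×10^5 km.
The apoapsis of the transfer ellipse is at r = 1.036×10^6 km.
Vis-viva: v = √[μ(2/r − 1/a_t)] = √[1.26683×10^8 × (2/1.036×10^6 − 1/5.928×10^5)] = 5.555 km/s.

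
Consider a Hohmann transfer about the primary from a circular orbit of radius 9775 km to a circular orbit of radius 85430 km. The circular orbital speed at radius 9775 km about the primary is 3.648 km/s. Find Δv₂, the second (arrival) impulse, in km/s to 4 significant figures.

Δv₂ = 0.6748 km/s

From the circular-orbit relation v² = μ/r at r = 9775 km: μ = v²r = (3.648)² × 9775 = 1.30085×10^5 km³/s².
Transfer-ellipse semi-major axis a_t = (r₁ + r₂)/2 = (9775 + 85430)/2 = 47602.5 km.
Circular speed at r = 85430 km: v_c = √(μ/r) = 1.234 km/s.
Vis-viva on the transfer ellipse at r = 85430 km gives v_t = √[μ(2/r − 1/a_t)] = 0.5592 km/s.
Δv₂ = |v_t − v_c| = |0.5592 − 1.234| = 0.6748 km/s.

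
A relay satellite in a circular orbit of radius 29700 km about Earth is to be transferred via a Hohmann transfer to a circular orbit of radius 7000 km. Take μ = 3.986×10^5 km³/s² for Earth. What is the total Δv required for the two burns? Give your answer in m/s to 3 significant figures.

Δv = 3450 m/s

Transfer-ellipse semi-major axis a_t = (r₁ + r₂)/2 = (29700 + 7000)/2 = 18350 km.
Circular speed at r₁: v₁ = √(μ/r₁) = √(3.986×10^5/29700) = 3.6635 km/s.
Transfer-orbit speed at r₁ (vis-viva): v_a = √[μ(2/r₁ − 1/a_t)] = 2.2627 km/s.
First burn Δv₁ = |v_a − v₁| = 1.401 km/s.
At r₂, v₂ = √(μ/r₂) = 7.546 km/s.
Transfer-orbit speed at r₂: v_p = √[μ(2/r₂ − 1/a_t)] = 9.600 km/s.
Second burn Δv₂ = |v₂ − v_p| = 2.054 km/s.
Total Δv = Δv₁ + Δv₂ = 3.455 km/s.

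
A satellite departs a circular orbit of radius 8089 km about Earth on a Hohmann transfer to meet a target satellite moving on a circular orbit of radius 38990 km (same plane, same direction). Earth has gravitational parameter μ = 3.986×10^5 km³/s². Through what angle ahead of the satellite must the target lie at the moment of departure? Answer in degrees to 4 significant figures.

The Hohmann ellipse has a_t = (r₁ + r₂)/2 = 23539.5 km.
Transfer time t = π√(a_t³/μ) = 17971 s.
The target's mean motion on its circular orbit is ω₂ = √(μ/r₂³) = 8.2005×10^-5 rad/s.
Angle swept by the target during transfer: ω₂·t = 1.4737 rad = 84.44°.
The satellite traverses 180° on the transfer ellipse, so the target must lead by 180° − 84.44° = 95.56°.

φ = 95.56°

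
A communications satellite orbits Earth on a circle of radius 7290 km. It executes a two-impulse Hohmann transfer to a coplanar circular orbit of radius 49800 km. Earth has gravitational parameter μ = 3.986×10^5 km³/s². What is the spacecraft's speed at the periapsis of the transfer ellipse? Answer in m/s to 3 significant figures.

v = 9770 m/s

The Hohmann ellipse has a_t = (r₁ + r₂)/2 = 28545 km.
At periapsis, r = 7290 km.
Applying v² = μ(2/r − 1/a_t): v = 9.767 km/s.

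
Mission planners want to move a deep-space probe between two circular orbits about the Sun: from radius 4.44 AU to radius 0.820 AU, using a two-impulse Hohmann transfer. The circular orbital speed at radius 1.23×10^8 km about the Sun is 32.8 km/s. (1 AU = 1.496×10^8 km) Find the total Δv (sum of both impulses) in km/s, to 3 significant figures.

Δv = 16.1 km/s

From the circular-orbit relation v² = μ/r at r = 1.23×10^8 km: μ = v²r = (32.8)² × 1.23×10^8 = 1.32328×10^11 km³/s².
In km: r₁ = 4.44 × 1.496×10^8 = 6.64224×10^8 km; r₂ = 0.820 × 1.496×10^8 = 1.22672×10^8 km.
Semi-major axis of the transfer orbit: a_t = (6.64224×10^8 + 1.22672×10^8)/2 = 3.93448×10^8 km.
Circular speed at r₁: v₁ = √(μ/r₁) = √(1.32328×10^11/6.64224×10^8) = 14.1146 km/s.
Transfer-orbit speed at r₁ (vis-viva equation): v_a = √[μ(2/r₁ − 1/a_t)] = 7.88131 km/s.
First burn Δv₁ = |v_a − v₁| = 6.233 km/s.
At r₂, v₂ = √(μ/r₂) = 32.8438 km/s.
Transfer-orbit speed at r₂: v_p = √[μ(2/r₂ − 1/a_t)] = 42.6744 km/s.
Second burn Δv₂ = |v₂ − v_p| = 9.831 km/s.
Total Δv = Δv₁ + Δv₂ = 16.06 km/s.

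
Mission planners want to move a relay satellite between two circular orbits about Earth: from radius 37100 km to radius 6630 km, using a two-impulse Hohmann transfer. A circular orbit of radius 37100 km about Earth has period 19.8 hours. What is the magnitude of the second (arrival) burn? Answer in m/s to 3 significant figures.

Δv₂ = 2340 m/s

From Kepler's third law T² = 4π²r³/μ at r = 37100 km, T = 19.8 hours = 19.8 × 3600 s = 71280 s: μ = 4π²r³/T² = 3.96777×10^5 km³/s².
Semi-major axis of the transfer orbit: a_t = (37100 + 6630)/2 = 21865 km.
On the circular orbit at r = 6630 km, v_c = √(μ/r) = 7.7360 km/s.
Vis-viva on the transfer ellipse at r = 6630 km gives v_t = √[μ(2/r − 1/a_t)] = 10.077 km/s.
Δv₂ = |v_t − v_c| = |10.077 − 7.7360| = 2.341 km/s.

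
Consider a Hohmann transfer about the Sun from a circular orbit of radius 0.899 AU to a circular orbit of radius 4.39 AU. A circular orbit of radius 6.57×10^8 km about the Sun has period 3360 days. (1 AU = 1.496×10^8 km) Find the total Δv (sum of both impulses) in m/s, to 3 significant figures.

From Kepler's third law T² = 4π²r³/μ at r = 6.57×10^8 km, T = 3360 days = 3360 × 86400 s = 2.90304×10^8 s: μ = 4π²r³/T² = 1.32846×10^11 km³/s².
In km: r₁ = 0.899 × 1.496×10^8 = 1.344904×10^8 km; r₂ = 4.39 × 1.496×10^8 = 6.56744×10^8 km.
Transfer-ellipse semi-major axis a_t = (r₁ + r₂)/2 = (1.344904×10^8 + 6.56744×10^8)/2 = 3.956172×10^8 km.
At r₁ the circular-orbit speed is v₁ = √(μ/r₁) = 31.428906 km/s.
Transfer-orbit speed at r₁ (vis-viva): v_p = √[μ(2/r₁ − 1/a_t)] = 40.493912 km/s.
First burn Δv₁ = |v_p − v₁| = 9.06501 km/s.
At r₂, v₂ = √(μ/r₂) = 14.22253 km/s.
Transfer-orbit speed at r₂: v_a = √[μ(2/r₂ − 1/a_t)] = 8.292489 km/s.
Second burn Δv₂ = |v₂ − v_a| = 5.93004 km/s.
Total Δv = Δv₁ + Δv₂ = 15.00 km/s.

Δv = 15000 m/s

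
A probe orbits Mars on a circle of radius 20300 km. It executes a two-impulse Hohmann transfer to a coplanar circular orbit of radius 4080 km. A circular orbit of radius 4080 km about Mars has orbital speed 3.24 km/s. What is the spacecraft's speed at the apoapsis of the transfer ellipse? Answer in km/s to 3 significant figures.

From the circular-orbit relation v² = μ/r at r = 4080 km: μ = v²r = (3.24)² × 4080 = 42830.2 km³/s².
Transfer-ellipse semi-major axis a_t = (r₁ + r₂)/2 = (20300 + 4080)/2 = 12190 km.
At apoapsis, r = 20300 km.
Vis-viva: v = √[μ(2/r − 1/a_t)] = √[42830.2 × (2/20300 − 1/12190)] = 0.8403 km/s.

v = 0.840 km/s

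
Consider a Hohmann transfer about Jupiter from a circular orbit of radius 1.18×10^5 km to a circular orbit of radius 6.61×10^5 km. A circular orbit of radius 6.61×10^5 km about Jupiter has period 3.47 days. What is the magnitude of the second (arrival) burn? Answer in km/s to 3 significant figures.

From Kepler's third law T² = 4π²r³/μ at r = 6.61×10^5 km, T = 3.47 days = 3.47 × 86400 s = 2.99808×10^5 s: μ = 4π²r³/T² = 1.26846×10^8 km³/s².
Transfer-ellipse semi-major axis a_t = (r₁ + r₂)/2 = (1.180×10^5 + 6.610×10^5)/2 = 3.895×10^5 km.
Circular speed at r = 6.610×10^5 km: v_c = √(μ/r) = 13.853 km/s.
Vis-viva on the transfer ellipse at r = 6.610×10^5 km gives v_t = √[μ(2/r − 1/a_t)] = 7.6247 km/s.
Δv₂ = |v_t − v_c| = |7.6247 − 13.853| = 6.228 km/s.

Δv₂ = 6.23 km/s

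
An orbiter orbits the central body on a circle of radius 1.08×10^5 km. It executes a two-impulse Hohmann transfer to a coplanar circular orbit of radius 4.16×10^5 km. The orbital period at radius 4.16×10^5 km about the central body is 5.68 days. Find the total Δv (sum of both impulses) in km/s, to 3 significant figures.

Δv = 4.63 km/s

From Kepler's third law T² = 4π²r³/μ at r = 4.16×10^5 km, T = 5.68 days = 5.68 × 86400 s = 4.90752×10^5 s: μ = 4π²r³/T² = 1.18009×10^7 km³/s².
Semi-major axis of the transfer orbit: a_t = (1.080×10^5 + 4.160×10^5)/2 = 2.620×10^5 km.
Circular speed at r₁: v₁ = √(μ/r₁) = √(1.18009×10^7/1.080×10^5) = 10.4531 km/s.
Transfer-orbit speed at r₁ (vis-viva): v_p = √[μ(2/r₁ − 1/a_t)] = 13.1717 km/s.
First burn Δv₁ = |v_p − v₁| = 2.7186 km/s.
Circular speed at r₂: v₂ = √(μ/r₂) = 5.3261 km/s.
Transfer-orbit speed at r₂: v_a = √[μ(2/r₂ − 1/a_t)] = 3.4196 km/s.
Second burn Δv₂ = |v₂ − v_a| = 1.9065 km/s.
Δv = Δv₁ + Δv₂ = 2.7186 + 1.9065 = 4.625 km/s.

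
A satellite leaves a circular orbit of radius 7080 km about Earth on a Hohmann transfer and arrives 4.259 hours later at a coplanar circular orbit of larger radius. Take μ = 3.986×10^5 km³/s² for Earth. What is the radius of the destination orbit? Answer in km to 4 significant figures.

Transfer time t = 4.259 hours = 15332.4 s, and t = π√(a_t³/μ).
So a_t = (μ t²/π²)^(1/3) = (3.986×10^5 × (15332.4)² / π²)^(1/3) = 21175 km.
Since a_t = (r₁ + r₂)/2, r₂ = 2a_t − r₁ = 2×21175 − 7080 = 35270 km.

r₂ = 35270 km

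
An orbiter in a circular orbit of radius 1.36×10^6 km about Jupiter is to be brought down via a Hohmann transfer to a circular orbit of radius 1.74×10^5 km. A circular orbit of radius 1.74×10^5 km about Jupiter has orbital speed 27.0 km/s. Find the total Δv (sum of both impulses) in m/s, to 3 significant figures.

Δv = 14000 m/s

From the circular-orbit relation v² = μ/r at r = 1.74×10^5 km: μ = v²r = (27.0)² × 1.74×10^5 = 1.26846×10^8 km³/s².
The Hohmann ellipse has a_t = (r₁ + r₂)/2 = 7.670×10^5 km.
At r₁ the circular-orbit speed is v₁ = √(μ/r₁) = 9.658 km/s.
On the transfer ellipse at r₁, vis-viva gives v_a = √[μ(2/r₁ − 1/a_t)] = 4.600 km/s.
First burn Δv₁ = |v_a − v₁| = 5.058 km/s.
Circular speed at r₂: v₂ = √(μ/r₂) = 27.000 km/s.
Transfer-orbit speed at r₂: v_p = √[μ(2/r₂ − 1/a_t)] = 35.953 km/s.
Second burn Δv₂ = |v₂ − v_p| = 8.953 km/s.
Δv = Δv₁ + Δv₂ = 5.058 + 8.953 = 14.01 km/s.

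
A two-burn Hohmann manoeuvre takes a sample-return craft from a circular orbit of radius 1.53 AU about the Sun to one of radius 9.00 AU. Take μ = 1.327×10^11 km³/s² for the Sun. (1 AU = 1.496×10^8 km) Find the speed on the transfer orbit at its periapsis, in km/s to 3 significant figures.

In km: r₁ = 1.53 × 1.496×10^8 = 2.28888×10^8 km; r₂ = 9.00 × 1.496×10^8 = 1.3464×10^9 km.
The Hohmann ellipse has a_t = (r₁ + r₂)/2 = 7.87644×10^8 km.
The periapsis of the transfer ellipse is at r = 2.28888×10^8 km.
From the vis-viva equation, v = √[μ(2/r − 1/a_t)] = 31.48 km/s.

v = 31.5 km/s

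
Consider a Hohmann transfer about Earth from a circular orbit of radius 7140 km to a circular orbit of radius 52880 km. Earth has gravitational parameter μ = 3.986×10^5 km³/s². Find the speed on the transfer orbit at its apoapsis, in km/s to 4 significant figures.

v = 1.339 km/s

Transfer-ellipse semi-major axis a_t = (r₁ + r₂)/2 = (7140 + 52880)/2 = 30010 km.
The apoapsis of the transfer ellipse is at r = 52880 km.
Vis-viva: v = √[μ(2/r − 1/a_t)] = √[3.986×10^5 × (2/52880 − 1/30010)] = 1.339 km/s.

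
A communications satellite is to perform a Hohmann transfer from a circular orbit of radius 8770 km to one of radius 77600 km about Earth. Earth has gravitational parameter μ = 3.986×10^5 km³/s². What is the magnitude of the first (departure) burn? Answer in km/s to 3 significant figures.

Δv₁ = 2.30 km/s

Transfer-ellipse semi-major axis a_t = (r₁ + r₂)/2 = (8770 + 77600)/2 = 43185 km.
On the circular orbit at r = 8770 km, v_c = √(μ/r) = 6.742 km/s.
Transfer-orbit speed at the same r (vis-viva, a = a_t): v_t = √[μ(2/r − 1/a_t)] = 9.037 km/s.
Δv₁ = |v_t − v_c| = |9.037 − 6.742| = 2.295 km/s.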